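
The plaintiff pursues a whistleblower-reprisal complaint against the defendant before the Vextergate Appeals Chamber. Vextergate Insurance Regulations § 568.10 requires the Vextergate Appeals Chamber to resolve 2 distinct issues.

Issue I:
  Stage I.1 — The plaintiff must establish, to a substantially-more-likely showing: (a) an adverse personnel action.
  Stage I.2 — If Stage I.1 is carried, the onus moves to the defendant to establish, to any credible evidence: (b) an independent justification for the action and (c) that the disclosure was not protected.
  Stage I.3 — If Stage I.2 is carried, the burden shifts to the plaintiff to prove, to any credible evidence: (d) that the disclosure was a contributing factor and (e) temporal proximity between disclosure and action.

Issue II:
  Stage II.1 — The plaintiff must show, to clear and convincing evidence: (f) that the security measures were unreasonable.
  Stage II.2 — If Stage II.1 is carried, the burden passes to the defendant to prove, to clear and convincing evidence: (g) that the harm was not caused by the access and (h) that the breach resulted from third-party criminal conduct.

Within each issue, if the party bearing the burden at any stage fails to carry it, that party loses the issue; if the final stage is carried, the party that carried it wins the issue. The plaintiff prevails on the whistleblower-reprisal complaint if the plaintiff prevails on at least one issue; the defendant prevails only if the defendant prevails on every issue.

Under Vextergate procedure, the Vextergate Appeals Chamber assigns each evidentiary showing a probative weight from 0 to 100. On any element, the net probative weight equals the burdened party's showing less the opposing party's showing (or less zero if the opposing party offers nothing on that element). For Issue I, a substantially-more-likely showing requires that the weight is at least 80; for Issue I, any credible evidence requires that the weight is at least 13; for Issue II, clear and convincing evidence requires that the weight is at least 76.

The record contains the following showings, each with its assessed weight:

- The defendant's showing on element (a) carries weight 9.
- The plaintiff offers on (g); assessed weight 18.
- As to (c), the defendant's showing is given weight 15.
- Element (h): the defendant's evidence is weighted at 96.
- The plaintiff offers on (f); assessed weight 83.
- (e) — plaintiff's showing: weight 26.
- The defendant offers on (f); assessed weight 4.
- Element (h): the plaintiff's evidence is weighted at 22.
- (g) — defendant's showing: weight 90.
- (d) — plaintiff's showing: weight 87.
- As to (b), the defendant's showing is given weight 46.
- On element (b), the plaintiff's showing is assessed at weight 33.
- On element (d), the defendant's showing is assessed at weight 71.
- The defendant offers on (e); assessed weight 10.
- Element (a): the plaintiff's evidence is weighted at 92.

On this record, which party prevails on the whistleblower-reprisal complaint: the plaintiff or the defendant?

plaintiff

— Issue I —
At Stage I.1 the plaintiff must meet a substantially-more-likely showing (weight is at least 80): on (a) the weight is 92 less the opposing 9 gives net 83, which does reach 80, so (a) meets the standard.
  Stage I.1 is satisfied; the onus moves to the defendant.
At Stage I.2 the defendant must meet any credible evidence (weight is at least 13): on (b) the weight is 46 less the opposing 33 gives net 13, ≥ 13, so (b) meets the standard; on (c) the weight is 15, ≥ 13, so (c) meets the standard.
  All elements met. The burden passes to the plaintiff.
At Stage I.3 the plaintiff must meet any credible evidence (weight is at least 13): on (d) the weight is 87 less the opposing 71 gives net 16, ≥ 13, so (d) meets the standard; on (e) the weight is 26 less the opposing 10 gives net 16, ≥ 13, so (e) meets the standard.
  Stage I.3 carried; the final stage is satisfied.
Every stage carried; the plaintiff prevails on this issue.
— Issue II —
Stage II.1 (plaintiff, clear and convincing evidence, weight is at least 76): (f) net 83−4=79 ≥ 76 — meets.
  All elements met. The burden passes to the defendant.
Stage II.2 (defendant, clear and convincing evidence, weight is at least 76): (g) net 90−18=72 < 76 — fails; (h) net 96−22=74 < 76 — fails.
  Stage II.2 not carried; the defendant fails its burden.
The analysis ends at Stage II.2; the plaintiff prevails on this issue.
Per-issue: Issue I → plaintiff; Issue II → plaintiff. The plaintiff must prevail on at least one issue; overall, the plaintiff prevails.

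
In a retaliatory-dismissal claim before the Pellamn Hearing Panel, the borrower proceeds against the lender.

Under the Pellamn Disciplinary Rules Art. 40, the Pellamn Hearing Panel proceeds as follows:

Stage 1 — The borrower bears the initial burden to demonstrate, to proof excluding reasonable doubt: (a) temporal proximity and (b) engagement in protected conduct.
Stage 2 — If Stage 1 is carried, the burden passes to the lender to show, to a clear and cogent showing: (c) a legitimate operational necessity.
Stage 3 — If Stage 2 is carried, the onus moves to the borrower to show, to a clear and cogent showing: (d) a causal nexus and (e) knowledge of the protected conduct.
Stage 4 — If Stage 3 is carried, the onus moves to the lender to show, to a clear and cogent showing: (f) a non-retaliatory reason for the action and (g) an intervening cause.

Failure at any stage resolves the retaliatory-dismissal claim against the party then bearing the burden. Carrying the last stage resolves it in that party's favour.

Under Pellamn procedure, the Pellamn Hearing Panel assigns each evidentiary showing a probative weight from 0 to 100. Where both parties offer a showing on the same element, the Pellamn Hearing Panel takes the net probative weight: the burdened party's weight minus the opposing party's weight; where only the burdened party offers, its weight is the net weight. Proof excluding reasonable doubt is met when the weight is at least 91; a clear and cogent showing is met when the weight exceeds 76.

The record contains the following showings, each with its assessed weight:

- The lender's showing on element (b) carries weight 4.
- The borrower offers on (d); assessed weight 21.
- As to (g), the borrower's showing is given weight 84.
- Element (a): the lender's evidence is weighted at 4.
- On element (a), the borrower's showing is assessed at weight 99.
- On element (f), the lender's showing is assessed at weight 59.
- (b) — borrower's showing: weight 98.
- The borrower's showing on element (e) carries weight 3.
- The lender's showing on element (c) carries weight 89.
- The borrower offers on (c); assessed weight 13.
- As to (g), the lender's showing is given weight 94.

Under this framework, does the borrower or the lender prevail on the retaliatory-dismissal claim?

At Stage 1 the borrower must meet proof excluding reasonable doubt (weight is at least 91): on (a) the weight is 99 less the opposing 4 gives net 95, which does reach 91, so (a) meets the standard; on (b) the weight is 98 less the opposing 4 gives net 94, ≥ 91, so (b) meets the standard.
  The borrower carries Stage 1; the lender now bears the burden.
At Stage 2 the lender must meet a clear and cogent showing (weight exceeds 76): on (c) the weight is 89 less the opposing 13 gives net 76, ≤ 76, so (c) does not meet the standard.
  The lender does not carry Stage 2.
The borrower prevails.

borrower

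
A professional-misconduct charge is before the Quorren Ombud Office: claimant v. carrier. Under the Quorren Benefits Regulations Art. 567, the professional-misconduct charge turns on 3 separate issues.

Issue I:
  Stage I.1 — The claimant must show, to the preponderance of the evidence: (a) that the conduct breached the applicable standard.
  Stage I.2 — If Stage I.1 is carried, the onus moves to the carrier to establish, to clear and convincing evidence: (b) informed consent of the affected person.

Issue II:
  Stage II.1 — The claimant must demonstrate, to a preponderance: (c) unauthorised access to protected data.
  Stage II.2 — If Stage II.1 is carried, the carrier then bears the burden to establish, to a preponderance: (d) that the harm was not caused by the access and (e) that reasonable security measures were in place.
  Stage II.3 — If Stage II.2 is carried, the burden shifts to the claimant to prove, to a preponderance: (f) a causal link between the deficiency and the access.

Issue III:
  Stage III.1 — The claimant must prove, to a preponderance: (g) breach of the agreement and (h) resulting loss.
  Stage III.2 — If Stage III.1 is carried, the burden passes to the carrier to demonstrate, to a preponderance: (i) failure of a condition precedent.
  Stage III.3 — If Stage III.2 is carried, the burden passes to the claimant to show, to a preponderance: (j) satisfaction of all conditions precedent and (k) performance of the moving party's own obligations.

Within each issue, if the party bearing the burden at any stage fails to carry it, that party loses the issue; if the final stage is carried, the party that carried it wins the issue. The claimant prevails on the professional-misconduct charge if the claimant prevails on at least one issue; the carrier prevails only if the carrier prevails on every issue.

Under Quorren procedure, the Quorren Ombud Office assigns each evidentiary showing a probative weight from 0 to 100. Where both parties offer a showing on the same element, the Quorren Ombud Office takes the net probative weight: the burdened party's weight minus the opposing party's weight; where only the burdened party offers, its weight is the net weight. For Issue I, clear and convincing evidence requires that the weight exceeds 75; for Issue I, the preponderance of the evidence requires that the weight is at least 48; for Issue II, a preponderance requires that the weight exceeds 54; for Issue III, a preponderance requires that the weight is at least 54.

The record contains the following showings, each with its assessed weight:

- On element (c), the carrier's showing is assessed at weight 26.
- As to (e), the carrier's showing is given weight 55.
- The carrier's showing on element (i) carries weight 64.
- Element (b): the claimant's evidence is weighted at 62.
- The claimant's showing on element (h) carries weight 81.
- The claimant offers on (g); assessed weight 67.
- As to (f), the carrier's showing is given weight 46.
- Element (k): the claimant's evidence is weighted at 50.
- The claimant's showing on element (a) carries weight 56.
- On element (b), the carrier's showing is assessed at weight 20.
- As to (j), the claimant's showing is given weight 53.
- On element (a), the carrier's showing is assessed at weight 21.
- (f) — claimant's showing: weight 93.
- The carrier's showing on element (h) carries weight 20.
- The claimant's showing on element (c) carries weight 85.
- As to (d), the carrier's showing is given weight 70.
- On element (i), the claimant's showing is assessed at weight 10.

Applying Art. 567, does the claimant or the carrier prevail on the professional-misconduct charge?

— Issue I —
Stage I.1 — burden on claimant; standard: the preponderance of the evidence (weight is at least 48).
    (a): 56 − 21 = 35 < 48 [not met]
  The claimant does not carry Stage I.1.
The carrier prevails on this issue.
— Issue II —
Stage II.1 (claimant, a preponderance, weight exceeds 54): (c) net 85−26=59 > 54 — meets.
  Stage II.1 is satisfied; the onus moves to the carrier.
Stage II.2 (carrier, a preponderance, weight exceeds 54): (d) 70 > 54 — meets; (e) 55 > 54 — meets.
  All elements met. The burden passes to the claimant.
Stage II.3 (claimant, a preponderance, weight exceeds 54): (f) net 93−46=47 ≤ 54 — fails.
  The claimant does not carry Stage II.3.
The carrier prevails on this issue.
— Issue III —
Stage III.1 — burden on claimant; standard: a preponderance (weight is at least 54).
    (g): 67 ≥ 54 [met]
    (h): 81 − 20 = 61 ≥ 54 [met]
  Stage III.1 is satisfied; the onus moves to the carrier.
Stage III.2 — burden on carrier; standard: a preponderance (weight is at least 54).
    (i): 64 − 10 = 54 ≥ 54 [met]
  Stage III.2 is satisfied; the onus moves to the claimant.
Stage III.3 — burden on claimant; standard: a preponderance (weight is at least 54).
    (j): 53 < 54 [not met]
    (k): 50 < 54 [not met]
  Not every element is met, so the claimant fails to carry Stage III.3.
The carrier prevails on this issue.
Per-issue: Issue I → carrier; Issue II → carrier; Issue III → carrier. The claimant must prevail on at least one issue; overall, the carrier prevails.

carrier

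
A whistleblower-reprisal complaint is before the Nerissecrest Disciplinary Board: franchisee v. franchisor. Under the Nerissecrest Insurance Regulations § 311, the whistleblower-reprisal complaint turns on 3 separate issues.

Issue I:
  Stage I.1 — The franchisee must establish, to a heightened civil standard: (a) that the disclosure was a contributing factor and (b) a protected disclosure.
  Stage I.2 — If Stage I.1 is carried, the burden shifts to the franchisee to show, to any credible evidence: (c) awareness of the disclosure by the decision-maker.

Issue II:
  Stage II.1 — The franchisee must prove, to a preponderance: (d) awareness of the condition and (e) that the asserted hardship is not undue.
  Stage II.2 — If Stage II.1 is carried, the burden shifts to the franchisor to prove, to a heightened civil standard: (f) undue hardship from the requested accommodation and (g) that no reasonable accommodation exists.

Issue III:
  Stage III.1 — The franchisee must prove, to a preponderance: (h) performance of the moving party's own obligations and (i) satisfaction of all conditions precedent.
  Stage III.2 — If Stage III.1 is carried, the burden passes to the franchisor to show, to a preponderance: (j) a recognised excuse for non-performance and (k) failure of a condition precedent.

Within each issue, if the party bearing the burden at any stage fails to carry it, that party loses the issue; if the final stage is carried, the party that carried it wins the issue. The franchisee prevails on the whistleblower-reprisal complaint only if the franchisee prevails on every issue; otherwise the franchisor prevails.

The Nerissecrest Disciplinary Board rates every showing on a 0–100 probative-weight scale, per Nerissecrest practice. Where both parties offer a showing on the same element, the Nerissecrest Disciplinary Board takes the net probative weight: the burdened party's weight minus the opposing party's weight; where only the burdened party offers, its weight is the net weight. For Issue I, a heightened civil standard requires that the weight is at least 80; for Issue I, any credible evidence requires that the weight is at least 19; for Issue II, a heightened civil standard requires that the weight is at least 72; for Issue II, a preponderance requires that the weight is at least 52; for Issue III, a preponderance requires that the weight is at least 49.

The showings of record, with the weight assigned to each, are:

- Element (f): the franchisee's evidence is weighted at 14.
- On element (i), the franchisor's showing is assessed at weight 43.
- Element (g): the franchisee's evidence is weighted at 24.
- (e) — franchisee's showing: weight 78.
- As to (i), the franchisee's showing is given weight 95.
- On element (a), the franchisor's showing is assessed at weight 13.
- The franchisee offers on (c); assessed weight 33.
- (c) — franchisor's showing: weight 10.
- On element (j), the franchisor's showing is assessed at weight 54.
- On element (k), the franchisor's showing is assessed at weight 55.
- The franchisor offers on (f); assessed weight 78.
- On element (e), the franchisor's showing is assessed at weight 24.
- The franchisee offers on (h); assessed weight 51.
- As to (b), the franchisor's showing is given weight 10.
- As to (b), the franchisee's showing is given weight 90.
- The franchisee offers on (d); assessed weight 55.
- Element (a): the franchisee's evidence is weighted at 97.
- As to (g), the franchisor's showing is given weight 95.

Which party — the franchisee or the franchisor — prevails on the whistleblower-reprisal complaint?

franchisor

— Issue I —
At Stage I.1 the franchisee must meet a heightened civil standard (weight is at least 80): on (a) the weight is 97 less the opposing 13 gives net 84, ≥ 80, so (a) meets the standard; on (b) the weight is 90 less the opposing 10 gives net 80, which does reach 80, so (b) meets the standard.
  All elements met. The franchisee retains the burden for Stage I.2.
At Stage I.2 the franchisee must meet any credible evidence (weight is at least 19): on (c) the weight is 33 less the opposing 10 gives net 23, which does reach 19, so (c) meets the standard.
  Stage I.2 carried; the final stage is satisfied.
With every stage satisfied, the franchisee prevails on this issue.
— Issue II —
Stage II.1 (franchisee, a preponderance, weight is at least 52): (d) 55 ≥ 52 — meets; (e) net 78−24=54 ≥ 52 — meets.
  Stage II.1 is satisfied; the onus moves to the franchisor.
Stage II.2 (franchisor, a heightened civil standard, weight is at least 72): (f) net 78−14=64 < 72 — fails; (g) net 95−24=71 < 72 — fails.
  The franchisor does not carry Stage II.2.
The franchisee prevails on this issue.
— Issue III —
At Stage III.1 the franchisee must meet a preponderance (weight is at least 49): on (h) the weight is 51, ≥ 49, so (h) meets the standard; on (i) the weight is 95 less the opposing 43 gives net 52, ≥ 49, so (i) meets the standard.
  The franchisee carries Stage III.1; the franchisor now bears the burden.
At Stage III.2 the franchisor must meet a preponderance (weight is at least 49): on (j) the weight is 54, ≥ 49, so (j) meets the standard; on (k) the weight is 55, which does reach 49, so (k) meets the standard.
  All elements met at the final stage.
All stages carried — the franchisor prevails on this issue.
Per-issue: Issue I → franchisee; Issue II → franchisee; Issue III → franchisor. The franchisee must prevail on every issue; overall, the franchisor prevails.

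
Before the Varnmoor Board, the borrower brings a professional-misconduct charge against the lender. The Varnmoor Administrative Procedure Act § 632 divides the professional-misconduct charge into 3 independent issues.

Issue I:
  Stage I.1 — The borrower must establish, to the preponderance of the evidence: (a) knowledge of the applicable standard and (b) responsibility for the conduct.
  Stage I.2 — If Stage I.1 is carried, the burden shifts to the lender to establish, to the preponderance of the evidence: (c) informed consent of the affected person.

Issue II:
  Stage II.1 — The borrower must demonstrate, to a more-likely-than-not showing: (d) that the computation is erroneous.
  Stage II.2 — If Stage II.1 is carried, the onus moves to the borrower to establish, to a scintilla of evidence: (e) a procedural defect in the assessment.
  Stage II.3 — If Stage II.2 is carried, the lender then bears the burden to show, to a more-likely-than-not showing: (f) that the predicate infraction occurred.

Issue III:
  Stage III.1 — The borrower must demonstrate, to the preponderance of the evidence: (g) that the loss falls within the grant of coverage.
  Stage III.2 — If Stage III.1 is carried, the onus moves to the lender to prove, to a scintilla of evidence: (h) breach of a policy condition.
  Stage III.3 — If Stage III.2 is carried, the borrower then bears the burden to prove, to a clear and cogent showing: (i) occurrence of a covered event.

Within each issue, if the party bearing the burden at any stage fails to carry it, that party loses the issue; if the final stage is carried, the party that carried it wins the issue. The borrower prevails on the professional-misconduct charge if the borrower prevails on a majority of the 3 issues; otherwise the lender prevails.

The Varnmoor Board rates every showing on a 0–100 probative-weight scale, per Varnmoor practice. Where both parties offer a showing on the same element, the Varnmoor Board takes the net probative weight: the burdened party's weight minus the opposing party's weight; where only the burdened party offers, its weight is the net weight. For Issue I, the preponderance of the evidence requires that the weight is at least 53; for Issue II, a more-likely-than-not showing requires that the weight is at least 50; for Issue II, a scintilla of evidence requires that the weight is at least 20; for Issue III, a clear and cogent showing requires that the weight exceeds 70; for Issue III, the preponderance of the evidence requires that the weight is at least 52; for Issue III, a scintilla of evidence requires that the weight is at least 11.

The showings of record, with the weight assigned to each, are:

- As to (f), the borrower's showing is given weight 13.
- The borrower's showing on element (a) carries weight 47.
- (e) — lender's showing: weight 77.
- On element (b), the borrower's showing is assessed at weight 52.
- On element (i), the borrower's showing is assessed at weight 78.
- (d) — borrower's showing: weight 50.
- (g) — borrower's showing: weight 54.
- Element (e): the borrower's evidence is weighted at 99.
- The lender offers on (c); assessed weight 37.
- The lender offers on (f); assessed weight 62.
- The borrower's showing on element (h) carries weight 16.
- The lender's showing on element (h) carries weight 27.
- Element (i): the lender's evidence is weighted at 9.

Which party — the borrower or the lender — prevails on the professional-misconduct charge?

lender

— Issue I —
At Stage I.1 the borrower must meet the preponderance of the evidence (weight is at least 53): on (a) the weight is 47, which does not reach 53, so (a) does not meet the standard; on (b) the weight is 52, < 53, so (b) does not meet the standard.
  The borrower does not carry Stage I.1.
The analysis ends at Stage I.1; the lender prevails on this issue.
— Issue II —
Stage II.1 — burden on borrower; standard: a more-likely-than-not showing (weight is at least 50).
    (d): 50 ≥ 50 [met]
  Stage II.1 carried; the burden remains with the borrower.
Stage II.2 — burden on borrower; standard: a scintilla of evidence (weight is at least 20).
    (e): 99 − 77 = 22 ≥ 20 [met]
  All elements met. The burden passes to the lender.
Stage II.3 — burden on lender; standard: a more-likely-than-not showing (weight is at least 50).
    (f): 62 − 13 = 49 < 50 [not met]
  Stage II.3 not carried; the lender fails its burden.
So the borrower prevails on this issue.
— Issue III —
Stage III.1 — burden on borrower; standard: the preponderance of the evidence (weight is at least 52).
    (g): 54 ≥ 52 [met]
  Stage III.1 is satisfied; the onus moves to the lender.
Stage III.2 — burden on lender; standard: a scintilla of evidence (weight is at least 11).
    (h): 27 − 16 = 11 ≥ 11 [met]
  The lender carries Stage III.2; the borrower now bears the burden.
Stage III.3 — burden on borrower; standard: a clear and cogent showing (weight exceeds 70).
    (i): 78 − 9 = 69 ≤ 70 [not met]
  The borrower does not carry Stage III.3.
So the lender prevails on this issue.
Per-issue: Issue I → lender; Issue II → borrower; Issue III → lender. The borrower must prevail on a majority of issues; overall, the lender prevails.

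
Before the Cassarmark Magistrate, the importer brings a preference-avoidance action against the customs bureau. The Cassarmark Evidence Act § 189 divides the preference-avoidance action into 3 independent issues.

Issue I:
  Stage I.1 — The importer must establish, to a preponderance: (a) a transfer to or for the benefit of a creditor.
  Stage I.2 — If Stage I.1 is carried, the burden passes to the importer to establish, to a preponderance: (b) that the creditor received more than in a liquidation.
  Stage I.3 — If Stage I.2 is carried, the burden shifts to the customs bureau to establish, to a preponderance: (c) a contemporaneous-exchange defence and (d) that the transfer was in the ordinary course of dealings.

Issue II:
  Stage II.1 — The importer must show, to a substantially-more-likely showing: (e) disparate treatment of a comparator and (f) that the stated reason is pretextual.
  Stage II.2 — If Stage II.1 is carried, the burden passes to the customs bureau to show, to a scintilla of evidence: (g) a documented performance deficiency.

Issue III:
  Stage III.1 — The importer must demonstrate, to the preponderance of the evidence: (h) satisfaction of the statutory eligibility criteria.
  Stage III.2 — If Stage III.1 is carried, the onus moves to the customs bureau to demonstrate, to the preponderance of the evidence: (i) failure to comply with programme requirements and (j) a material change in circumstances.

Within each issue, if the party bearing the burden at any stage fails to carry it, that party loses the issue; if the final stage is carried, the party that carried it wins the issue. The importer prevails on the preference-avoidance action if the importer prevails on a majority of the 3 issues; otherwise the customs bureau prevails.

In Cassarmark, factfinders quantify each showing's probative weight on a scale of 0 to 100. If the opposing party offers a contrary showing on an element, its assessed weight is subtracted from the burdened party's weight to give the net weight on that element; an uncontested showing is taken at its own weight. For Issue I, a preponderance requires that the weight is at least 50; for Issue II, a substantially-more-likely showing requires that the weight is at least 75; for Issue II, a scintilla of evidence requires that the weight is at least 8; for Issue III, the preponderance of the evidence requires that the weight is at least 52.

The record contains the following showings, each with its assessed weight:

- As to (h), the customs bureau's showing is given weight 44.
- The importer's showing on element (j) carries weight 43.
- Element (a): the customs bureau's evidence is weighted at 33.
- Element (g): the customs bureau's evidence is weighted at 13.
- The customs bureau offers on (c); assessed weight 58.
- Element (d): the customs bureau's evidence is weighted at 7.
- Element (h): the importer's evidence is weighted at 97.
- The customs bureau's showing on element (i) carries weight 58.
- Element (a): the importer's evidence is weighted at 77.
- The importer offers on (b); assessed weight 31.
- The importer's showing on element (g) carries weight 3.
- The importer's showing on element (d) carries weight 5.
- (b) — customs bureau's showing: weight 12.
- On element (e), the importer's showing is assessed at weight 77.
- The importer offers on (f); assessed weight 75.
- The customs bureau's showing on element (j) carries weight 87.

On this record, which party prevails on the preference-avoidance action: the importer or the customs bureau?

customs bureau

— Issue I —
Stage I.1 — burden on importer; standard: a preponderance (weight is at least 50).
    (a): 77 − 33 = 44 < 50 [not met]
  Not every element is met, so the importer fails to carry Stage I.1.
So the customs bureau prevails on this issue.
— Issue II —
Stage II.1 — burden on importer; standard: a substantially-more-likely showing (weight is at least 75).
    (e): 77 ≥ 75 [met]
    (f): 75 ≥ 75 [met]
  Stage II.1 carried; the burden shifts to the customs bureau.
Stage II.2 — burden on customs bureau; standard: a scintilla of evidence (weight is at least 8).
    (g): 13 − 3 = 10 ≥ 8 [met]
  Stage II.2 carried; the final stage is satisfied.
Every stage carried; the customs bureau prevails on this issue.
— Issue III —
Stage III.1 (importer, the preponderance of the evidence, weight is at least 52): (h) net 97−44=53 ≥ 52 — meets.
  Stage III.1 is satisfied; the onus moves to the customs bureau.
Stage III.2 (customs bureau, the preponderance of the evidence, weight is at least 52): (i) 58 ≥ 52 — meets; (j) net 87−43=44 < 52 — fails.
  The customs bureau does not carry Stage III.2.
The importer prevails on this issue.
Per-issue: Issue I → customs bureau; Issue II → customs bureau; Issue III → importer. The importer must prevail on a majority of issues; overall, the customs bureau prevails.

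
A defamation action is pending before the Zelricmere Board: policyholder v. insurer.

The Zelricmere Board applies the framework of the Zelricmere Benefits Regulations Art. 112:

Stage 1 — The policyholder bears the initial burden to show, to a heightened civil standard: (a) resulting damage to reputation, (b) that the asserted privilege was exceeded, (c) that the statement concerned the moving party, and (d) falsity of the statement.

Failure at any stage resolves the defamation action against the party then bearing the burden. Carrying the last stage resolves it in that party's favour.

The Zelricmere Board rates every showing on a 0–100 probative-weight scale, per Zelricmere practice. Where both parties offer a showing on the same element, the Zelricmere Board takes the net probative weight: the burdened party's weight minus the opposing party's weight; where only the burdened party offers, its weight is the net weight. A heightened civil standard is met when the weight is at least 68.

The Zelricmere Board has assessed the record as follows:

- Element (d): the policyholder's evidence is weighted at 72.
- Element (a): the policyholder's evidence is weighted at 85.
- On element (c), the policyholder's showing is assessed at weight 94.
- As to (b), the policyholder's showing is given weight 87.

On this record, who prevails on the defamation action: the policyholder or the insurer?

policyholder

At Stage 1 the policyholder must meet a heightened civil standard (weight is at least 68): on (a) the weight is 85, which does reach 68, so (a) meets the standard; on (b) the weight is 87, ≥ 68, so (b) meets the standard; on (c) the weight is 94, which does reach 68, so (c) meets the standard; on (d) the weight is 72, which does reach 68, so (d) meets the standard.
  All elements met at the final stage.
All stages carried — the policyholder prevails.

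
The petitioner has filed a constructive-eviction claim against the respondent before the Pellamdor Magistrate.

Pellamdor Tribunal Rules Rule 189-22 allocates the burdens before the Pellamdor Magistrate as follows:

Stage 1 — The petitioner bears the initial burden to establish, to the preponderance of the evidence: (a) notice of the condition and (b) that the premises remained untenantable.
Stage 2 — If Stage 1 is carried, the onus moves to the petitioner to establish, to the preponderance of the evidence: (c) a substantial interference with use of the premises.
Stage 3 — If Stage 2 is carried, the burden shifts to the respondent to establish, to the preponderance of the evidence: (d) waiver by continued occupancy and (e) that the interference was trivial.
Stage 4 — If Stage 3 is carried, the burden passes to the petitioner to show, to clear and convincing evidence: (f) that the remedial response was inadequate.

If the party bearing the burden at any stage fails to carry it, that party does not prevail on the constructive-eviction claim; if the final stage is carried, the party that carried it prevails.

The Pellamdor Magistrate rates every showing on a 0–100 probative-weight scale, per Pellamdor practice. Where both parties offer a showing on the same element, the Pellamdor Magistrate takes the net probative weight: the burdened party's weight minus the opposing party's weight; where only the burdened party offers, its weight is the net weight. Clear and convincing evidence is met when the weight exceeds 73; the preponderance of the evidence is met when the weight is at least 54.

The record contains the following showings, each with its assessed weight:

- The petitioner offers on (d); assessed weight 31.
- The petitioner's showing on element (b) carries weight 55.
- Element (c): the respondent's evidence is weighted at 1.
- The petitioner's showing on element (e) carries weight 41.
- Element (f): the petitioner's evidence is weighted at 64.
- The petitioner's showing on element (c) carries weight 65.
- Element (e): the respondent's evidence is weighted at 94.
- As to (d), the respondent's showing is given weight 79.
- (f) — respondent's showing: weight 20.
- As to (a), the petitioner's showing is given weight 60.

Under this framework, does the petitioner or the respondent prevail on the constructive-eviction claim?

petitioner

Stage 1 (petitioner, the preponderance of the evidence, weight is at least 54): (a) 60 ≥ 54 — meets; (b) 55 ≥ 54 — meets.
  Stage 1 is satisfied; the petitioner continues to bear the burden.
Stage 2 (petitioner, the preponderance of the evidence, weight is at least 54): (c) net 65−1=64 ≥ 54 — meets.
  All elements met. The burden passes to the respondent.
Stage 3 (respondent, the preponderance of the evidence, weight is at least 54): (d) net 79−31=48 < 54 — fails; (e) net 94−41=53 < 54 — fails.
  Stage 3 not carried; the respondent fails its burden.
So the petitioner prevails.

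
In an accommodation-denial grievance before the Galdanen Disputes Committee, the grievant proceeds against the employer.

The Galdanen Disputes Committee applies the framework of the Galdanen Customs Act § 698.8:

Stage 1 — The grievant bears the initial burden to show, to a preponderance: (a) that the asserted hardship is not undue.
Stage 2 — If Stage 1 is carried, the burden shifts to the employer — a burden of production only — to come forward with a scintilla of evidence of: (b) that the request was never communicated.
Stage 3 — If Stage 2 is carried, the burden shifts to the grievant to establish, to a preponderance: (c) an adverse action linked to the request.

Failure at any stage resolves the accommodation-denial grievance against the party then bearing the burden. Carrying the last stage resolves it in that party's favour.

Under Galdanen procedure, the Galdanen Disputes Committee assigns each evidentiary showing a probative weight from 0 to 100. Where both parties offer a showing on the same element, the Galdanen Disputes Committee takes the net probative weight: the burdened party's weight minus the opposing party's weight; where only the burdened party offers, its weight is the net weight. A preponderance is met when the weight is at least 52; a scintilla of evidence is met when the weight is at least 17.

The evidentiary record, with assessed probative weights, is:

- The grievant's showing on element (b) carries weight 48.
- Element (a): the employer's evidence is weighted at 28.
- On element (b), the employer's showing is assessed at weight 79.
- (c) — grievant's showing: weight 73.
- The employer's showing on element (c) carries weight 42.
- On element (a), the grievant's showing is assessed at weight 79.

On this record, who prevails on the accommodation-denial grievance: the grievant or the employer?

Stage 1 — burden on grievant; standard: a preponderance (weight is at least 52).
    (a): 79 − 28 = 51 < 52 [not met]
  Not every element is met, so the grievant fails to carry Stage 1.
So the employer prevails.

employer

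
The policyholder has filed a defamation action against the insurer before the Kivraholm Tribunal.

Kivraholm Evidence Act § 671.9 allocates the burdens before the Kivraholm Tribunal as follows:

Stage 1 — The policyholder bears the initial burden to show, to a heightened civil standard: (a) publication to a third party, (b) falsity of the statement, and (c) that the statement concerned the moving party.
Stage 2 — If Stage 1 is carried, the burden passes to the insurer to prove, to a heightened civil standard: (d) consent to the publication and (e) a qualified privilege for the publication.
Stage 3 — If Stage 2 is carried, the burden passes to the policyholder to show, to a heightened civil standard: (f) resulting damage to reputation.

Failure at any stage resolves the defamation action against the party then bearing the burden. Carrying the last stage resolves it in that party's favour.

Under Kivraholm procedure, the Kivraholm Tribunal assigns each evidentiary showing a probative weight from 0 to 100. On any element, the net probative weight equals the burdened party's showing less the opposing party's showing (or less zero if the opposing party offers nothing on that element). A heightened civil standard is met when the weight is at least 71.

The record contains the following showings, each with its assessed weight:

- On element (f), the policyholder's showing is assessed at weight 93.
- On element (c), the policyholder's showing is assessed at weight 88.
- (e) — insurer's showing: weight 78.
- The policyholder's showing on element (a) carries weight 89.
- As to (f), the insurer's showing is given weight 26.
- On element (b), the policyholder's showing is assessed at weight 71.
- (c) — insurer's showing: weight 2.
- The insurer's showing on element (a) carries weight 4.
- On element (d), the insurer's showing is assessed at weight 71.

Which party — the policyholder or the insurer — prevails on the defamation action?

At Stage 1 the policyholder must meet a heightened civil standard (weight is at least 71): on (a) the weight is 89 less the opposing 4 gives net 85, which does reach 71, so (a) meets the standard; on (b) the weight is 71, which does reach 71, so (b) meets the standard; on (c) the weight is 88 less the opposing 2 gives net 86, which does reach 71, so (c) meets the standard.
  Stage 1 is satisfied; the onus moves to the insurer.
At Stage 2 the insurer must meet a heightened civil standard (weight is at least 71): on (d) the weight is 71, which does reach 71, so (d) meets the standard; on (e) the weight is 78, which does reach 71, so (e) meets the standard.
  All elements met. The burden passes to the policyholder.
At Stage 3 the policyholder must meet a heightened civil standard (weight is at least 71): on (f) the weight is 93 less the opposing 26 gives net 67, which does not reach 71, so (f) does not meet the standard.
  The policyholder does not carry Stage 3.
So the insurer prevails.

insurer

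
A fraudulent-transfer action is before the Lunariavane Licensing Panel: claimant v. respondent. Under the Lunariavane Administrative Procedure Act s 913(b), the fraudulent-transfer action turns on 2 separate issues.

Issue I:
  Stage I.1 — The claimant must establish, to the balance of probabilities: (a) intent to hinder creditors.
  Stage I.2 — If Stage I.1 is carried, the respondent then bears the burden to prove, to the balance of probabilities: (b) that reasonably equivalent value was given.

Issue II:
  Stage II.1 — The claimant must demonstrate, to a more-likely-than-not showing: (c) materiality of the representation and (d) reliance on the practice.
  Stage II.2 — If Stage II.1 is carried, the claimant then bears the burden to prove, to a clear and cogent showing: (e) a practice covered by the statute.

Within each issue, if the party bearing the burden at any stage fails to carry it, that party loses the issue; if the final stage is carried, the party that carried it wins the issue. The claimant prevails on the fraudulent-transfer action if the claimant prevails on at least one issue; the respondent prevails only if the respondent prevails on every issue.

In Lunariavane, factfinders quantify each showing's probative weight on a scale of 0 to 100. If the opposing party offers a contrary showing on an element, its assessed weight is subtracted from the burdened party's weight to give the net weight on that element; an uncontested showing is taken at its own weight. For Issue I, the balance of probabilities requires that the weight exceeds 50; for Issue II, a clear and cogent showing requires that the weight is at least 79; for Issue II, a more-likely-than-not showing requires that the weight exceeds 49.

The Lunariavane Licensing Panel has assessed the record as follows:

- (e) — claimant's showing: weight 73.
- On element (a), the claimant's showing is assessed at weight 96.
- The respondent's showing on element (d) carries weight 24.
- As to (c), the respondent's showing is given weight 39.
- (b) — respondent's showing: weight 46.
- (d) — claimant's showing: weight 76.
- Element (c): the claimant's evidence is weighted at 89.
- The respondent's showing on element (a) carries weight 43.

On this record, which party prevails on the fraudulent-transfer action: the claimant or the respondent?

— Issue I —
Stage I.1 — burden on claimant; standard: the balance of probabilities (weight exceeds 50).
    (a): 96 − 43 = 53 > 50 [met]
  All elements met. The burden passes to the respondent.
Stage I.2 — burden on respondent; standard: the balance of probabilities (weight exceeds 50).
    (b): 46 ≤ 50 [not met]
  The respondent does not carry Stage I.2.
The analysis ends at Stage I.2; the claimant prevails on this issue.
— Issue II —
At Stage II.1 the claimant must meet a more-likely-than-not showing (weight exceeds 49): on (c) the weight is 89 less the opposing 39 gives net 50, which does exceed 49, so (c) meets the standard; on (d) the weight is 76 less the opposing 24 gives net 52, which does exceed 49, so (d) meets the standard.
  Stage II.1 carried; the burden remains with the claimant.
At Stage II.2 the claimant must meet a clear and cogent showing (weight is at least 79): on (e) the weight is 73, which does not reach 79, so (e) does not meet the standard.
  Stage II.2 not carried; the claimant fails its burden.
The respondent prevails on this issue.
Per-issue: Issue I → claimant; Issue II → respondent. The claimant must prevail on at least one issue; overall, the claimant prevails.

claimant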